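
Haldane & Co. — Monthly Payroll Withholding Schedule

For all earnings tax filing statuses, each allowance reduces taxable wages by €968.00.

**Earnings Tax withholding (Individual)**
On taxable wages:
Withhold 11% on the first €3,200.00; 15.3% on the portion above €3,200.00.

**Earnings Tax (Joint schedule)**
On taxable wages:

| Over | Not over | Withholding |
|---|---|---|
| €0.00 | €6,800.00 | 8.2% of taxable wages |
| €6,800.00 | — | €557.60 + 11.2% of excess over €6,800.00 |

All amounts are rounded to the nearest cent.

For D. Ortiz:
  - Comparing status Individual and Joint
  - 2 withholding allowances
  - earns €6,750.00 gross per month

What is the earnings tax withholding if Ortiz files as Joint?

Earnings Tax (Joint): taxable = €6,750.00 − 2×€968.00 = €4,814.00
  8.2% × €4,814.00 = €394.75

€394.75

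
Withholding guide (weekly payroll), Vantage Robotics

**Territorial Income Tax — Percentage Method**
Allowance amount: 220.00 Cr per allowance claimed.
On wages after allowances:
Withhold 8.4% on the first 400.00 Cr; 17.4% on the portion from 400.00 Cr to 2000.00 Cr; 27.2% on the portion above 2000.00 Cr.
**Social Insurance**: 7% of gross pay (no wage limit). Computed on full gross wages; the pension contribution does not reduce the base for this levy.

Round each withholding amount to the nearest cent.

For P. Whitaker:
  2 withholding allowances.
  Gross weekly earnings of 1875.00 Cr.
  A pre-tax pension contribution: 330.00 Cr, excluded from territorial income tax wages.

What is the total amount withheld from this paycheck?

Territorial Income Tax: taxable = 1875.00 Cr − 330.00 Cr − 2×220.00 Cr = 1105.00 Cr
  33.60 Cr + 17.4% × (1105.00 Cr − 400.00 Cr) = 33.60 Cr + 17.4% × 705.00 Cr = 156.27 Cr
Social Insurance: 7% × 1875.00 Cr = 131.25 Cr
Total: 156.27 Cr + 131.25 Cr = 287.52 Cr

287.52 Cr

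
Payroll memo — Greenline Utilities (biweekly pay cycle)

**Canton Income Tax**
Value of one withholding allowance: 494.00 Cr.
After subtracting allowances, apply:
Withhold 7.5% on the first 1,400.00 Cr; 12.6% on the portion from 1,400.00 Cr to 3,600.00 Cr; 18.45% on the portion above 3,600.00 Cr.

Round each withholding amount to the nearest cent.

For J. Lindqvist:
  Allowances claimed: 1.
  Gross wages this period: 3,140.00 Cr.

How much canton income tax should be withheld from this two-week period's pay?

262.00 Cr

Canton Income Tax: taxable = 3,140.00 Cr − 1×494.00 Cr = 2,646.00 Cr
  105.00 Cr + 12.6% × (2,646.00 Cr − 1,400.00 Cr) = 105.00 Cr + 12.6% × 1,246.00 Cr = 262.00 Cr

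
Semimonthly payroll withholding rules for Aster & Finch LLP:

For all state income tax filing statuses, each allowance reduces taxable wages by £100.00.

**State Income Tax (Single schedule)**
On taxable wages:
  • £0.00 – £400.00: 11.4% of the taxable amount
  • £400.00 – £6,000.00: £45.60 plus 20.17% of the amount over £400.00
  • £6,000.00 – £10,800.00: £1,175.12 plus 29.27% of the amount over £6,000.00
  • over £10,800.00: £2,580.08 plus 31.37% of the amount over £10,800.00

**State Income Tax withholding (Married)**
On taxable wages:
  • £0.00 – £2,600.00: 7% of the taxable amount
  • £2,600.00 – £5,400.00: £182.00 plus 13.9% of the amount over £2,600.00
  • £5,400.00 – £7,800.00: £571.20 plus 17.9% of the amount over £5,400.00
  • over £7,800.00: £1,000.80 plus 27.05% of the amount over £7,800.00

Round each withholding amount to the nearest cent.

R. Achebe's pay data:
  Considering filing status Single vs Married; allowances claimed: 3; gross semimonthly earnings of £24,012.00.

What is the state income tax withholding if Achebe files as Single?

State Income Tax (Single): taxable = £24,012.00 − 3×£100.00 = £23,712.00
  £2,580.08 + 31.37% × (£23,712.00 − £10,800.00) = £2,580.08 + 31.37% × £12,912.00 = £6,630.57

£6,630.57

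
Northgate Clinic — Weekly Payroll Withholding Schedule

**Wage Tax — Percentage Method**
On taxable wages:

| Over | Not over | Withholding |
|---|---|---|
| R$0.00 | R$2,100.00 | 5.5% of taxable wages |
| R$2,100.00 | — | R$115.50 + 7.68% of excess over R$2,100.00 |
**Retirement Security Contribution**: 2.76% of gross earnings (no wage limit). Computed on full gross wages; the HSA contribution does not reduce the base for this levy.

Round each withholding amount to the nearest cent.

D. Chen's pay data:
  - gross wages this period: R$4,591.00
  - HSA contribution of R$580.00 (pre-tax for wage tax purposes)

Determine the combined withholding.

R$388.97

Wage Tax: taxable = R$4,591.00 − R$580.00 = R$4,011.00
  R$115.50 + 7.68% × (R$4,011.00 − R$2,100.00) = R$115.50 + 7.68% × R$1,911.00 = R$262.26
Retirement Security Contribution: 2.76% × R$4,591.00 = R$126.71
Total: R$262.26 + R$126.71 = R$388.97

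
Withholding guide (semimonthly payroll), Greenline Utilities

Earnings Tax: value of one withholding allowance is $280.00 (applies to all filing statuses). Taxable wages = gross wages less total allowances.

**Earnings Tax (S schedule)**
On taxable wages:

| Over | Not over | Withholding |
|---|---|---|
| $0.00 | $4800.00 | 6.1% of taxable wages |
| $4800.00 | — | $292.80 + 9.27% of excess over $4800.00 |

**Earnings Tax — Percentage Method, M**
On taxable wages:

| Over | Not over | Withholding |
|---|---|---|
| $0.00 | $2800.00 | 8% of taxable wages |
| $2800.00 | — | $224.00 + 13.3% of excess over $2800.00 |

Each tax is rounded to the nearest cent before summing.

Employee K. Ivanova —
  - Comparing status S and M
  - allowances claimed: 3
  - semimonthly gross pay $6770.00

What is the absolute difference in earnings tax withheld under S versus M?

Earnings Tax (S): taxable = $6770.00 − 3×$280.00 = $5930.00
  $292.80 + 9.27% × ($5930.00 − $4800.00) = $292.80 + 9.27% × $1130.00 = $397.55
Earnings Tax (M): taxable = $6770.00 − 3×$280.00 = $5930.00
  $224.00 + 13.3% × ($5930.00 − $2800.00) = $224.00 + 13.3% × $3130.00 = $640.29
Difference: |$397.55 − $640.29| = $242.74 (higher under M)

$242.74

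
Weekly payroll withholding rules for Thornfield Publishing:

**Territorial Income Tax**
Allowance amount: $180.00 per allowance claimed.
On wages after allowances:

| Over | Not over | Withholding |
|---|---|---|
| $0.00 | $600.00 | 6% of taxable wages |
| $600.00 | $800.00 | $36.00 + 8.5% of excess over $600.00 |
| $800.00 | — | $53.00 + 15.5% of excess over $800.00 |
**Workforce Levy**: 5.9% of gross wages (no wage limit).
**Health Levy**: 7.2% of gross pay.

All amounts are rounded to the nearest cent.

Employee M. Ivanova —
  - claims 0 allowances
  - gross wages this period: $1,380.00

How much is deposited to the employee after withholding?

$1,056.32

Territorial Income Tax: taxable = $1,380.00
  $53.00 + 15.5% × ($1,380.00 − $800.00) = $53.00 + 15.5% × $580.00 = $142.90
Workforce Levy: 5.9% × $1,380.00 = $81.42
Health Levy: 7.2% × $1,380.00 = $99.36
Total withheld: $142.90 + $81.42 + $99.36 = $323.68
Net pay: $1,380.00 − $323.68 = $1,056.32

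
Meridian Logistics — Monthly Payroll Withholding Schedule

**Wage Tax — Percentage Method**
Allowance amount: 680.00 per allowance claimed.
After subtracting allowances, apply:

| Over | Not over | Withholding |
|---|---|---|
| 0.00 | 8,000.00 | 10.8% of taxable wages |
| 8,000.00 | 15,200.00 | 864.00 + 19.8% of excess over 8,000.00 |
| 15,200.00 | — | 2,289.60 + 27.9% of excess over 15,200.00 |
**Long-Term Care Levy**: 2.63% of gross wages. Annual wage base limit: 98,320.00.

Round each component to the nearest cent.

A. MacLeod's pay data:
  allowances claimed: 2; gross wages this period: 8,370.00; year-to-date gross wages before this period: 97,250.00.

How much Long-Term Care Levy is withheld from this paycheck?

28.14

Long-Term Care Levy: cap 98,320.00 − YTD 97,250.00 = 1,070.00 subject; 2.63% × 1,070.00 = 28.14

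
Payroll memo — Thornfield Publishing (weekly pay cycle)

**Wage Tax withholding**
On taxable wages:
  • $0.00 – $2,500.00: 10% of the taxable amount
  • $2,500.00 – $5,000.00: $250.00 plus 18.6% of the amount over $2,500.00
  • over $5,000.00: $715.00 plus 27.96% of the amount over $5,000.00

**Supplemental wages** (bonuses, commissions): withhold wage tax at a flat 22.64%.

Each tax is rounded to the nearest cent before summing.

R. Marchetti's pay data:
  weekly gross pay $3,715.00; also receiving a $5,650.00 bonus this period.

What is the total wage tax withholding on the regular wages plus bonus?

$1,755.15

Wage Tax: taxable = $3,715.00
  $250.00 + 18.6% × ($3,715.00 − $2,500.00) = $250.00 + 18.6% × $1,215.00 = $475.99
Supplemental (22.64% flat on bonus): 22.64% × $5,650.00 = $1,279.16
Total wage tax: $475.99 + $1,279.16 = $1,755.15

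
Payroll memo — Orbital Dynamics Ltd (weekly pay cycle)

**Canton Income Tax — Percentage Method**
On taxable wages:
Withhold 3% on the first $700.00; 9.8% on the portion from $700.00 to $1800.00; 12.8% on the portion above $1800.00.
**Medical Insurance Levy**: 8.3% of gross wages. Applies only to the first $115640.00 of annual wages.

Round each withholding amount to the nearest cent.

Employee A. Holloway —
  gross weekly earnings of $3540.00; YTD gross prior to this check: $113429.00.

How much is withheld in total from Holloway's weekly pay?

$535.03

Canton Income Tax: taxable = $3540.00
  $128.80 + 12.8% × ($3540.00 − $1800.00) = $128.80 + 12.8% × $1740.00 = $351.52
Medical Insurance Levy: cap $115640.00 − YTD $113429.00 = $2211.00 subject; 8.3% × $2211.00 = $183.51
Total: $351.52 + $183.51 = $535.03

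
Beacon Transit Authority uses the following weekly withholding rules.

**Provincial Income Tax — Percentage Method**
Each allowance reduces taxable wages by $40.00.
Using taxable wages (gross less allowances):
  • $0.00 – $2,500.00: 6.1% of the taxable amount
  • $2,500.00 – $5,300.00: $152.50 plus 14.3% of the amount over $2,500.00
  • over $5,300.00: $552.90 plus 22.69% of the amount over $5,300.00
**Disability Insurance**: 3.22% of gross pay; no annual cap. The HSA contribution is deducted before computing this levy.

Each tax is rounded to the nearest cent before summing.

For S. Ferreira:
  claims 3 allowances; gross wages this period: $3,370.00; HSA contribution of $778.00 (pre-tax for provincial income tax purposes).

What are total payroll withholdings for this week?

$234.25

Provincial Income Tax: taxable = $3,370.00 − $778.00 − 3×$40.00 = $2,472.00
  6.1% × $2,472.00 = $150.79
Disability Insurance: 3.22% × $2,592.00 = $83.46
Total: $150.79 + $83.46 = $234.25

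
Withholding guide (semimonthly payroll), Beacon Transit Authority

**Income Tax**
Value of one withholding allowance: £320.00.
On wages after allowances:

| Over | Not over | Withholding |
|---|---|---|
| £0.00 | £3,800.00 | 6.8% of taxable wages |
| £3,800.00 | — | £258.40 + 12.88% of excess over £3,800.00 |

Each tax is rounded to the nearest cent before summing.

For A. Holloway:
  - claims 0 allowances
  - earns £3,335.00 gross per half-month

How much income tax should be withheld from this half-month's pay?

Income Tax: taxable = £3,335.00
  6.8% × £3,335.00 = £226.78

£226.78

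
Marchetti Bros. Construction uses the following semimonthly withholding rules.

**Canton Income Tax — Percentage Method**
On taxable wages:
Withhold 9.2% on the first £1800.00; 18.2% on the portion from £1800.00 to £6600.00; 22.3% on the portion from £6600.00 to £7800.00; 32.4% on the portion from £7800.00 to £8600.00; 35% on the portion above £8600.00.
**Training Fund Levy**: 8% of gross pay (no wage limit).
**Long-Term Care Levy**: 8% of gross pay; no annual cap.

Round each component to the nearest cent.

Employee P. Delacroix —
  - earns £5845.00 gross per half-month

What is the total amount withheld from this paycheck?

Canton Income Tax: taxable = £5845.00
  £165.60 + 18.2% × (£5845.00 − £1800.00) = £165.60 + 18.2% × £4045.00 = £901.79
Training Fund Levy: 8% × £5845.00 = £467.60
Long-Term Care Levy: 8% × £5845.00 = £467.60
Total: £901.79 + £467.60 + £467.60 = £1836.99

£1836.99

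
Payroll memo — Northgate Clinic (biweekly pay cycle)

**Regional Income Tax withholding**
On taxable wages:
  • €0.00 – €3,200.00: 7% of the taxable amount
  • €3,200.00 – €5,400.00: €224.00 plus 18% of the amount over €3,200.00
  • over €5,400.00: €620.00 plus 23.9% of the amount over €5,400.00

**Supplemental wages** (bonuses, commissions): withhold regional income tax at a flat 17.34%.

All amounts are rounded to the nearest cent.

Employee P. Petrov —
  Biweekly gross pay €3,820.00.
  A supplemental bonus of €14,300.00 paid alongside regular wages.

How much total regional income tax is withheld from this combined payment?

€2,815.22

Regional Income Tax: taxable = €3,820.00
  €224.00 + 18% × (€3,820.00 − €3,200.00) = €224.00 + 18% × €620.00 = €335.60
Supplemental (17.34% flat on bonus): 17.34% × €14,300.00 = €2,479.62
Total regional income tax: €335.60 + €2,479.62 = €2,815.22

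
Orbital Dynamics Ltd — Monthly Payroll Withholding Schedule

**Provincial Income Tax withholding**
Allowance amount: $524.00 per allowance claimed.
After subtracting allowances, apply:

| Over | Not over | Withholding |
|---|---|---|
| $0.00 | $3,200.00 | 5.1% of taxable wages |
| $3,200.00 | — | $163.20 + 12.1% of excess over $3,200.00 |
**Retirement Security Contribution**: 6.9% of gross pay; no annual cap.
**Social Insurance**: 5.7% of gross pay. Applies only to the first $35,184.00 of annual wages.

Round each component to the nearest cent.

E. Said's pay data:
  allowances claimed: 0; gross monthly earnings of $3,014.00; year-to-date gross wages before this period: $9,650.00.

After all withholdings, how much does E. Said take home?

Provincial Income Tax: taxable = $3,014.00
  5.1% × $3,014.00 = $153.71
Retirement Security Contribution: 6.9% × $3,014.00 = $207.97
Social Insurance: 5.7% × $3,014.00 = $171.80
Total withheld: $153.71 + $207.97 + $171.80 = $533.48
Net pay: $3,014.00 − $533.48 = $2,480.52

$2,480.52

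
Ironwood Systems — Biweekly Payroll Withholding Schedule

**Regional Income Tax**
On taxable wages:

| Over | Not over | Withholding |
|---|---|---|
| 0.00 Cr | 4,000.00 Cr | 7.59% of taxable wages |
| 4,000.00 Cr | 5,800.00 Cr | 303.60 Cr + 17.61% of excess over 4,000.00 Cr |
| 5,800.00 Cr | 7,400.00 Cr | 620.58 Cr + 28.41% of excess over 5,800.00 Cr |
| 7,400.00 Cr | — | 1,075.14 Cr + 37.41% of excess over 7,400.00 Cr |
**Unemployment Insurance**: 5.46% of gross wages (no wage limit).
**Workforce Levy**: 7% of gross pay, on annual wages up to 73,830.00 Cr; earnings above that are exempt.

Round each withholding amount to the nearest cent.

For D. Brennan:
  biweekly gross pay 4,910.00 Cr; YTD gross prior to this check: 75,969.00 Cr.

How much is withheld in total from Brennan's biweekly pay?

731.94 Cr

Regional Income Tax: taxable = 4,910.00 Cr
  303.60 Cr + 17.61% × (4,910.00 Cr − 4,000.00 Cr) = 303.60 Cr + 17.61% × 910.00 Cr = 463.85 Cr
Unemployment Insurance: 5.46% × 4,910.00 Cr = 268.09 Cr
Workforce Levy: YTD 75,969.00 Cr ≥ cap 73,830.00 Cr → 0.00 Cr
Total: 463.85 Cr + 268.09 Cr + 0.00 Cr = 731.94 Cr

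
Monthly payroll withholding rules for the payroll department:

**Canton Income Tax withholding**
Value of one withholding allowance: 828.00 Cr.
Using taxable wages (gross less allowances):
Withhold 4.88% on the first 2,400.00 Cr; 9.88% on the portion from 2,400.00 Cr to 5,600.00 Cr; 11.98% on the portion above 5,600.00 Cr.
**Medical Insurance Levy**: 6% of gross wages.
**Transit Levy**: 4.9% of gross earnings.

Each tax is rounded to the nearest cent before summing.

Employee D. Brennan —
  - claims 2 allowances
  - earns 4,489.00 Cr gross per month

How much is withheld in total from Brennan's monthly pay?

Canton Income Tax: taxable = 4,489.00 Cr − 2×828.00 Cr = 2,833.00 Cr
  117.12 Cr + 9.88% × (2,833.00 Cr − 2,400.00 Cr) = 117.12 Cr + 9.88% × 433.00 Cr = 159.90 Cr
Medical Insurance Levy: 6% × 4,489.00 Cr = 269.34 Cr
Transit Levy: 4.9% × 4,489.00 Cr = 219.96 Cr
Total: 159.90 Cr + 269.34 Cr + 219.96 Cr = 649.20 Cr

649.20 Cr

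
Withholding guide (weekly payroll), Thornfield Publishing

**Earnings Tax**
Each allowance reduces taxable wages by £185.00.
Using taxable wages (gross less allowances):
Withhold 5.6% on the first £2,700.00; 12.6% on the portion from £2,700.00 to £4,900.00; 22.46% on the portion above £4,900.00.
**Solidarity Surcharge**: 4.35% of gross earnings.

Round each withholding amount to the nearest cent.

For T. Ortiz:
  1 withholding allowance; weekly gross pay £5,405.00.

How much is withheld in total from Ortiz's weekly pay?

£735.39

Earnings Tax: taxable = £5,405.00 − 1×£185.00 = £5,220.00
  £428.40 + 22.46% × (£5,220.00 − £4,900.00) = £428.40 + 22.46% × £320.00 = £500.27
Solidarity Surcharge: 4.35% × £5,405.00 = £235.12
Total: £500.27 + £235.12 = £735.39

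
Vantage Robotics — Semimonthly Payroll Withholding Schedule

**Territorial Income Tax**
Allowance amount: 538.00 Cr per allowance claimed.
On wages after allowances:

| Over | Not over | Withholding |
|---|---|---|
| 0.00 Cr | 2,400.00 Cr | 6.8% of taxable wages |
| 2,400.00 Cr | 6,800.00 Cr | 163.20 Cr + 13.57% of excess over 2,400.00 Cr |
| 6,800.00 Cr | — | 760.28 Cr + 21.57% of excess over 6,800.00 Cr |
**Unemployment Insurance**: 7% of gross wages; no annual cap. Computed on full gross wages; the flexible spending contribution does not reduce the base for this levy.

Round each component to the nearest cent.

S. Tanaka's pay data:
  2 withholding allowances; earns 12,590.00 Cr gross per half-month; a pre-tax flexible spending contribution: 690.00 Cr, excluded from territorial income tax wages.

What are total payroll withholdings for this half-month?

Territorial Income Tax: taxable = 12,590.00 Cr − 690.00 Cr − 2×538.00 Cr = 10,824.00 Cr
  760.28 Cr + 21.57% × (10,824.00 Cr − 6,800.00 Cr) = 760.28 Cr + 21.57% × 4,024.00 Cr = 1,628.26 Cr
Unemployment Insurance: 7% × 12,590.00 Cr = 881.30 Cr
Total: 1,628.26 Cr + 881.30 Cr = 2,509.56 Cr

2,509.56 Cr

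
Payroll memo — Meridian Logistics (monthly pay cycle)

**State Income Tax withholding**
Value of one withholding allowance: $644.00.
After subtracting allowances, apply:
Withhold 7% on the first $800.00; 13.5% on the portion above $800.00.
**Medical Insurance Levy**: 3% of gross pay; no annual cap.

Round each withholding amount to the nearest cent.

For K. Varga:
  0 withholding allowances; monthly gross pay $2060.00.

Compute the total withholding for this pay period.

$287.90

State Income Tax: taxable = $2060.00
  $56.00 + 13.5% × ($2060.00 − $800.00) = $56.00 + 13.5% × $1260.00 = $226.10
Medical Insurance Levy: 3% × $2060.00 = $61.80
Total: $226.10 + $61.80 = $287.90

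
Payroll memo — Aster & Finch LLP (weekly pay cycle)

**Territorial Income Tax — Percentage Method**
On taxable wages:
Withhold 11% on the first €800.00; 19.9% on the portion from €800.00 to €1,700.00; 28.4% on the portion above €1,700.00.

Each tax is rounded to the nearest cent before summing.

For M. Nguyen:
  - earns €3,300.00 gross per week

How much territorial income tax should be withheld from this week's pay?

€721.50

Territorial Income Tax: taxable = €3,300.00
  €267.10 + 28.4% × (€3,300.00 − €1,700.00) = €267.10 + 28.4% × €1,600.00 = €721.50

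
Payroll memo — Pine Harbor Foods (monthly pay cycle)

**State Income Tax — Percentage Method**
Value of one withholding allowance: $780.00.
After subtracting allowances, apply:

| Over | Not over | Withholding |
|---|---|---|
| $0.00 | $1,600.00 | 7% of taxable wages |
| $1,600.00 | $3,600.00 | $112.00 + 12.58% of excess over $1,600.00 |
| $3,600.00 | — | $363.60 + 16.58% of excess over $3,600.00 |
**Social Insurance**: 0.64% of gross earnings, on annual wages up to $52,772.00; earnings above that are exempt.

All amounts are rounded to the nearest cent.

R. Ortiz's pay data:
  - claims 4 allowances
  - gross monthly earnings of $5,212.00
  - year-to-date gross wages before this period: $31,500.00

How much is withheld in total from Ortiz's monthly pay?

$207.25

State Income Tax: taxable = $5,212.00 − 4×$780.00 = $2,092.00
  $112.00 + 12.58% × ($2,092.00 − $1,600.00) = $112.00 + 12.58% × $492.00 = $173.89
Social Insurance: 0.64% × $5,212.00 = $33.36
Total: $173.89 + $33.36 = $207.25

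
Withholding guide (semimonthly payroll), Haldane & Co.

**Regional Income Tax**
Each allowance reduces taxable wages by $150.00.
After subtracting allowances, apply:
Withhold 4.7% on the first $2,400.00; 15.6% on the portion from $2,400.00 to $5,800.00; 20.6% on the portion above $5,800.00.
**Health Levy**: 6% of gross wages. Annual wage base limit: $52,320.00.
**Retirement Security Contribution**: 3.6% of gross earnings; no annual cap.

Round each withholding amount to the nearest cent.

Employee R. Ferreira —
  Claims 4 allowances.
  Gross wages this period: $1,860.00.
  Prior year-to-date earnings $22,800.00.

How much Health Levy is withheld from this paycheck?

Health Levy: 6% × $1,860.00 = $111.60

$111.60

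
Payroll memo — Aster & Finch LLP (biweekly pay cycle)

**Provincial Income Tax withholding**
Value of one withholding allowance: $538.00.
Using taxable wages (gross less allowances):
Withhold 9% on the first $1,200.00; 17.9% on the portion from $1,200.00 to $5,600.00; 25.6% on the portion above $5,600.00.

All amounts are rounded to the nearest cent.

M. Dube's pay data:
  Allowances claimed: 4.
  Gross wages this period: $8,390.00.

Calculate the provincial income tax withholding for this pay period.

$1,058.93

Provincial Income Tax: taxable = $8,390.00 − 4×$538.00 = $6,238.00
  $895.60 + 25.6% × ($6,238.00 − $5,600.00) = $895.60 + 25.6% × $638.00 = $1,058.93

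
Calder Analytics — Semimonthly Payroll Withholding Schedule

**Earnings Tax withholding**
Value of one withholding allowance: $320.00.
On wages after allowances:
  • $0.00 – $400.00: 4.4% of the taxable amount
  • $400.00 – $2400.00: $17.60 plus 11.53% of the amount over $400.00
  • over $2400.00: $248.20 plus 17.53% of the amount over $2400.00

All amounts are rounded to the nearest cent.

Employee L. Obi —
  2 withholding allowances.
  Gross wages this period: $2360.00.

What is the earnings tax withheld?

Earnings Tax: taxable = $2360.00 − 2×$320.00 = $1720.00
  $17.60 + 11.53% × ($1720.00 − $400.00) = $17.60 + 11.53% × $1320.00 = $169.80

$169.80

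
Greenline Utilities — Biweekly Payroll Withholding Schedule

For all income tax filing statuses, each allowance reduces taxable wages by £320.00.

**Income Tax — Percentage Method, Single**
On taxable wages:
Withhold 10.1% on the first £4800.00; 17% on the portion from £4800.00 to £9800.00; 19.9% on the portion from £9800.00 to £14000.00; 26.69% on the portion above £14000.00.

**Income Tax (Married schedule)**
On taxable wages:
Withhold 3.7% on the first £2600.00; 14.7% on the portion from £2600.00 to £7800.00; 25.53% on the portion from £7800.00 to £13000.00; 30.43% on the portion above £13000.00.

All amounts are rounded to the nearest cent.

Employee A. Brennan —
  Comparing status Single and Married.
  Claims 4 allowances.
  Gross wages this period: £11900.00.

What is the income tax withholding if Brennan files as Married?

Income Tax (Married): taxable = £11900.00 − 4×£320.00 = £10620.00
  £860.60 + 25.53% × (£10620.00 − £7800.00) = £860.60 + 25.53% × £2820.00 = £1580.55

£1580.55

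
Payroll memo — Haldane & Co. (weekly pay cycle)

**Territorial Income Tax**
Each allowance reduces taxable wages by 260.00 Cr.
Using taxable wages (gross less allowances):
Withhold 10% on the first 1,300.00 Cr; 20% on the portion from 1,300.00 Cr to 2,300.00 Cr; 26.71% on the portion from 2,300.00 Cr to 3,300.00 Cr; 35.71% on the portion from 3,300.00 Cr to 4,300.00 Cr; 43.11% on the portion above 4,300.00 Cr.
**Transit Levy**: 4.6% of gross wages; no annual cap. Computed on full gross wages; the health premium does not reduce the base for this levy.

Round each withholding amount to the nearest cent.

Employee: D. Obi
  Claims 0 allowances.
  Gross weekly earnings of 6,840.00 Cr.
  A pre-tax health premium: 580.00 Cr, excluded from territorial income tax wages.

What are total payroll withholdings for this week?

2,113.80 Cr

Territorial Income Tax: taxable = 6,840.00 Cr − 580.00 Cr = 6,260.00 Cr
  954.20 Cr + 43.11% × (6,260.00 Cr − 4,300.00 Cr) = 954.20 Cr + 43.11% × 1,960.00 Cr = 1,799.16 Cr
Transit Levy: 4.6% × 6,840.00 Cr = 314.64 Cr
Total: 1,799.16 Cr + 314.64 Cr = 2,113.80 Cr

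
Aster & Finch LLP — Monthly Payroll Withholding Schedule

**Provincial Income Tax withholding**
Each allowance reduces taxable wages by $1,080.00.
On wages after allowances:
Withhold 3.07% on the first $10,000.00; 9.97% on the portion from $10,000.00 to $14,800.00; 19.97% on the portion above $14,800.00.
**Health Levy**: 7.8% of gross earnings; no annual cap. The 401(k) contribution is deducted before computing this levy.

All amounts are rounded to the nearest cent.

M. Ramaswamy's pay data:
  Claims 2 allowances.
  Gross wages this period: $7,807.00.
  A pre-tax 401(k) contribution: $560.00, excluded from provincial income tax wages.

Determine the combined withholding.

$721.44

Provincial Income Tax: taxable = $7,807.00 − $560.00 − 2×$1,080.00 = $5,087.00
  3.07% × $5,087.00 = $156.17
Health Levy: 7.8% × $7,247.00 = $565.27
Total: $156.17 + $565.27 = $721.44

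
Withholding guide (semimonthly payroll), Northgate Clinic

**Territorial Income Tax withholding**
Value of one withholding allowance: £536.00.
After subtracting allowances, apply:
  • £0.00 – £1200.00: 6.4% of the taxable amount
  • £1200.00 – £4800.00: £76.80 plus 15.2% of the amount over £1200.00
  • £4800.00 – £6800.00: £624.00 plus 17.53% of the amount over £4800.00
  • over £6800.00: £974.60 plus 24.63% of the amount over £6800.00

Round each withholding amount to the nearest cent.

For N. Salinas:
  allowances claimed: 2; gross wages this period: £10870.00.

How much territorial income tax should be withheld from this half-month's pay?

£1713.01

Territorial Income Tax: taxable = £10870.00 − 2×£536.00 = £9798.00
  £974.60 + 24.63% × (£9798.00 − £6800.00) = £974.60 + 24.63% × £2998.00 = £1713.01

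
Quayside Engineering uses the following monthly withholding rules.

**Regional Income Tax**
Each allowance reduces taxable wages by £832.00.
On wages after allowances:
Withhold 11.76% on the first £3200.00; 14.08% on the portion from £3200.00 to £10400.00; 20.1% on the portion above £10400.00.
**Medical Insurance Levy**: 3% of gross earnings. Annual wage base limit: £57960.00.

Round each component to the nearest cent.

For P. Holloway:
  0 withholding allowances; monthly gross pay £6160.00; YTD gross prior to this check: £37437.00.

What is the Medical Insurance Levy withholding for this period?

£184.80

Medical Insurance Levy: 3% × £6160.00 = £184.80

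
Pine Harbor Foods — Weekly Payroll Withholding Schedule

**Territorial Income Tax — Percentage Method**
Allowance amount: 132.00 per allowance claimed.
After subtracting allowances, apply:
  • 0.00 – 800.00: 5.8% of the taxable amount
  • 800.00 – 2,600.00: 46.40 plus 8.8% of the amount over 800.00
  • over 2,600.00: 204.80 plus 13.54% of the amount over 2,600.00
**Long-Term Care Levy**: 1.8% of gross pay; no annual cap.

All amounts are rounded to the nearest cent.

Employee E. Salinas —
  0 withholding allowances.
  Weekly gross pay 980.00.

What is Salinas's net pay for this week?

900.12

Territorial Income Tax: taxable = 980.00
  46.40 + 8.8% × (980.00 − 800.00) = 46.40 + 8.8% × 180.00 = 62.24
Long-Term Care Levy: 1.8% × 980.00 = 17.64
Total withheld: 62.24 + 17.64 = 79.88
Net pay: 980.00 − 79.88 = 900.12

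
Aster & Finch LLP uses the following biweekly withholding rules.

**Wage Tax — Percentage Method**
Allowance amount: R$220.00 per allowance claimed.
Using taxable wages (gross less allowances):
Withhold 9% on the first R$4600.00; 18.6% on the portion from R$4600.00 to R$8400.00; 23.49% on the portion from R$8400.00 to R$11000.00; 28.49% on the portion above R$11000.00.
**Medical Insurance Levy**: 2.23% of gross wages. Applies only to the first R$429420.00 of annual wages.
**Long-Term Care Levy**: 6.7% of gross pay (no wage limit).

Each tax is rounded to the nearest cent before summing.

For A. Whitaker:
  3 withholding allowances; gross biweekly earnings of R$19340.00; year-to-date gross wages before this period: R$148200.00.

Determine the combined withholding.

Wage Tax: taxable = R$19340.00 − 3×R$220.00 = R$18680.00
  R$1731.54 + 28.49% × (R$18680.00 − R$11000.00) = R$1731.54 + 28.49% × R$7680.00 = R$3919.57
Medical Insurance Levy: 2.23% × R$19340.00 = R$431.28
Long-Term Care Levy: 6.7% × R$19340.00 = R$1295.78
Total: R$3919.57 + R$431.28 + R$1295.78 = R$5646.63

R$5646.63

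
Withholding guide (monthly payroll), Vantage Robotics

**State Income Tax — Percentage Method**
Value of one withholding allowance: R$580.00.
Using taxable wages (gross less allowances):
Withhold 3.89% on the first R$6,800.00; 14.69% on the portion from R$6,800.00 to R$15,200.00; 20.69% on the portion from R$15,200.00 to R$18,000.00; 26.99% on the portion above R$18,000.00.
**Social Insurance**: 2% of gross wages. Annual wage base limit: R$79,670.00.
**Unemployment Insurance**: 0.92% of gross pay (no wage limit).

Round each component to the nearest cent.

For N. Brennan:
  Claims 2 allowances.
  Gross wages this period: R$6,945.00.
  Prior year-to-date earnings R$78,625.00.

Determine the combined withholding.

R$309.83

State Income Tax: taxable = R$6,945.00 − 2×R$580.00 = R$5,785.00
  3.89% × R$5,785.00 = R$225.04
Social Insurance: cap R$79,670.00 − YTD R$78,625.00 = R$1,045.00 subject; 2% × R$1,045.00 = R$20.90
Unemployment Insurance: 0.92% × R$6,945.00 = R$63.89
Total: R$225.04 + R$20.90 + R$63.89 = R$309.83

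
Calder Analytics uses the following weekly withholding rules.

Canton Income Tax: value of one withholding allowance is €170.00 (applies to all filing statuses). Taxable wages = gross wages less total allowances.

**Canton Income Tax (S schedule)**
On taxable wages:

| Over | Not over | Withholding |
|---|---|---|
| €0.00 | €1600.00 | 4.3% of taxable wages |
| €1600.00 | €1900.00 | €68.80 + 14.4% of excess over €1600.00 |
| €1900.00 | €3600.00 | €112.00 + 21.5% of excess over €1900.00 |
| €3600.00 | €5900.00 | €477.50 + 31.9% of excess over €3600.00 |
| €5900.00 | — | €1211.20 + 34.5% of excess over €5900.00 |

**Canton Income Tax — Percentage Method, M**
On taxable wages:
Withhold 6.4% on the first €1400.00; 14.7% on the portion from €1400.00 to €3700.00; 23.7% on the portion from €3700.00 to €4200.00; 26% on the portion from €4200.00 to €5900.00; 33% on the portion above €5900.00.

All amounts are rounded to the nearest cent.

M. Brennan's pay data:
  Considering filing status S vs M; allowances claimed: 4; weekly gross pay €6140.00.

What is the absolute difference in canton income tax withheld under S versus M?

Canton Income Tax (S): taxable = €6140.00 − 4×€170.00 = €5460.00
  €477.50 + 31.9% × (€5460.00 − €3600.00) = €477.50 + 31.9% × €1860.00 = €1070.84
Canton Income Tax (M): taxable = €6140.00 − 4×€170.00 = €5460.00
  €546.20 + 26% × (€5460.00 − €4200.00) = €546.20 + 26% × €1260.00 = €873.80
Difference: |€1070.84 − €873.80| = €197.04 (higher under S)

€197.04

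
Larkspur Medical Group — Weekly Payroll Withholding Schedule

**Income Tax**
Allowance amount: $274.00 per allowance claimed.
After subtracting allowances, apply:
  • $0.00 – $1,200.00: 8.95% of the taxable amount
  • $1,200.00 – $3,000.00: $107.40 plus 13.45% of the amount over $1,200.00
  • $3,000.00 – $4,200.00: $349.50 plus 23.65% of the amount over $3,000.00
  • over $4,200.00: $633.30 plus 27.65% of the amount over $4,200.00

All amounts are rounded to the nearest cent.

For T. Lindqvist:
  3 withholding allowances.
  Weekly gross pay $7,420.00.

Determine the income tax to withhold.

Income Tax: taxable = $7,420.00 − 3×$274.00 = $6,598.00
  $633.30 + 27.65% × ($6,598.00 − $4,200.00) = $633.30 + 27.65% × $2,398.00 = $1,296.35

$1,296.35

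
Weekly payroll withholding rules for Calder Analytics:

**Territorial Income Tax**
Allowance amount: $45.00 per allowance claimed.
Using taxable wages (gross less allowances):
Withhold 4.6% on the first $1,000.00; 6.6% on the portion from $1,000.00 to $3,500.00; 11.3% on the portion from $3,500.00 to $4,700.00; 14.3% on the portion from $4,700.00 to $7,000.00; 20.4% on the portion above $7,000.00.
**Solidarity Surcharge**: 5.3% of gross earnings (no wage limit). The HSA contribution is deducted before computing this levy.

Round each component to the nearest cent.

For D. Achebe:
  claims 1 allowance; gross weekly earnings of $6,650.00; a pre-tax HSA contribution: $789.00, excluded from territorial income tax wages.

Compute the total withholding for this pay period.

Territorial Income Tax: taxable = $6,650.00 − $789.00 − 1×$45.00 = $5,816.00
  $346.60 + 14.3% × ($5,816.00 − $4,700.00) = $346.60 + 14.3% × $1,116.00 = $506.19
Solidarity Surcharge: 5.3% × $5,861.00 = $310.63
Total: $506.19 + $310.63 = $816.82

$816.82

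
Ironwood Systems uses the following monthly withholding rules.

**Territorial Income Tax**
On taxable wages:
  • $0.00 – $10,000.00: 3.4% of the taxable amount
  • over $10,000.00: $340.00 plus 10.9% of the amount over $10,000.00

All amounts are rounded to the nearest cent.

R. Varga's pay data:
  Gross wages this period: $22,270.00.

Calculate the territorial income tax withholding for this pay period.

$1,677.43

Territorial Income Tax: taxable = $22,270.00
  $340.00 + 10.9% × ($22,270.00 − $10,000.00) = $340.00 + 10.9% × $12,270.00 = $1,677.43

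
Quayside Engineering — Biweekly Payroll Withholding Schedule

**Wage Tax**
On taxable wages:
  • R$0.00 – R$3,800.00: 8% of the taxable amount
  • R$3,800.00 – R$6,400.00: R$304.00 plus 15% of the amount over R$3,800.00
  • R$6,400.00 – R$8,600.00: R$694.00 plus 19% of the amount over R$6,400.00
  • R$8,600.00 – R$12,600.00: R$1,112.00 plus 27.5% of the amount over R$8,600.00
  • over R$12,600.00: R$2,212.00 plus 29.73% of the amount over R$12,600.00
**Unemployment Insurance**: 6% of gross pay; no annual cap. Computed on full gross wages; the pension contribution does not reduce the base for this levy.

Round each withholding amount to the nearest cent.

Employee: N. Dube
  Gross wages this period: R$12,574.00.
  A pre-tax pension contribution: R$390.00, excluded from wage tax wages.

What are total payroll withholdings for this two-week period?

Wage Tax: taxable = R$12,574.00 − R$390.00 = R$12,184.00
  R$1,112.00 + 27.5% × (R$12,184.00 − R$8,600.00) = R$1,112.00 + 27.5% × R$3,584.00 = R$2,097.60
Unemployment Insurance: 6% × R$12,574.00 = R$754.44
Total: R$2,097.60 + R$754.44 = R$2,852.04

R$2,852.04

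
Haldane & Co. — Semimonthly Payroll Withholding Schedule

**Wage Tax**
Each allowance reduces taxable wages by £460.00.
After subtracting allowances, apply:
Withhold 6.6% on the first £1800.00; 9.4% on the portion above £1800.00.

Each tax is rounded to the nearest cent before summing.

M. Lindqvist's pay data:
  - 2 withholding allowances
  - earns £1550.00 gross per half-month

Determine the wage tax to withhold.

Wage Tax: taxable = £1550.00 − 2×£460.00 = £630.00
  6.6% × £630.00 = £41.58

£41.58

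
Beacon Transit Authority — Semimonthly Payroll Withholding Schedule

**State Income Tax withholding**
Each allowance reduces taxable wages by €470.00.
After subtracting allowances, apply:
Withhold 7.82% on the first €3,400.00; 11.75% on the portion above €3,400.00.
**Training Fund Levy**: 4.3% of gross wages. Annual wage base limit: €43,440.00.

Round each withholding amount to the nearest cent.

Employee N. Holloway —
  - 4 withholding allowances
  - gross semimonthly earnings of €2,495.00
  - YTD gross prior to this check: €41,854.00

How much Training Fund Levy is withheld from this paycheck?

€68.20

Training Fund Levy: cap €43,440.00 − YTD €41,854.00 = €1,586.00 subject; 4.3% × €1,586.00 = €68.20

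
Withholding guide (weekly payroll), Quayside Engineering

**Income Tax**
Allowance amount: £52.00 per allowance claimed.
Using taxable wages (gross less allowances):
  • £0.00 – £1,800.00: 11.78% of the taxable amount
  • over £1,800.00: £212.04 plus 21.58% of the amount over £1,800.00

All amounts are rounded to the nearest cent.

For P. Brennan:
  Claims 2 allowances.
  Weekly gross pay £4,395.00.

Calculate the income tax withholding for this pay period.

Income Tax: taxable = £4,395.00 − 2×£52.00 = £4,291.00
  £212.04 + 21.58% × (£4,291.00 − £1,800.00) = £212.04 + 21.58% × £2,491.00 = £749.60

£749.60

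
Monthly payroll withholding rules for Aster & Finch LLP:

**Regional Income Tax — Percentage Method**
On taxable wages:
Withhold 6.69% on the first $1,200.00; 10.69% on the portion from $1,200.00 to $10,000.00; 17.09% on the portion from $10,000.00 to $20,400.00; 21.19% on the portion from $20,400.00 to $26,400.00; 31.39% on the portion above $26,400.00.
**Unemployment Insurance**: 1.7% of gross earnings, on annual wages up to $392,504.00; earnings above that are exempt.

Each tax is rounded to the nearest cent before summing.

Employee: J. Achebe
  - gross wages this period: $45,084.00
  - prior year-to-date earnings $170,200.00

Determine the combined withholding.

Regional Income Tax: taxable = $45,084.00
  $4,069.76 + 31.39% × ($45,084.00 − $26,400.00) = $4,069.76 + 31.39% × $18,684.00 = $9,934.67
Unemployment Insurance: 1.7% × $45,084.00 = $766.43
Total: $9,934.67 + $766.43 = $10,701.10

$10,701.10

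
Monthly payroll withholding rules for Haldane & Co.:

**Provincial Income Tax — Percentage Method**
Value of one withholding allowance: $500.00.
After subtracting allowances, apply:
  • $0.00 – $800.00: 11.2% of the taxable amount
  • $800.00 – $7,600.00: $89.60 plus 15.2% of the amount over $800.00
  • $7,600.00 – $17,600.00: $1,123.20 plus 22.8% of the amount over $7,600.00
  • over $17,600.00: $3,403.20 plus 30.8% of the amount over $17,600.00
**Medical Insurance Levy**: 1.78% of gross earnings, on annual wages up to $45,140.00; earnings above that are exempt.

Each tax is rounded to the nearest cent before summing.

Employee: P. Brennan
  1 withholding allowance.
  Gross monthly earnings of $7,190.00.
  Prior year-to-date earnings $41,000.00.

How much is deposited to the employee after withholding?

$6,131.43

Provincial Income Tax: taxable = $7,190.00 − 1×$500.00 = $6,690.00
  $89.60 + 15.2% × ($6,690.00 − $800.00) = $89.60 + 15.2% × $5,890.00 = $984.88
Medical Insurance Levy: cap $45,140.00 − YTD $41,000.00 = $4,140.00 subject; 1.78% × $4,140.00 = $73.69
Total withheld: $984.88 + $73.69 = $1,058.57
Net pay: $7,190.00 − $1,058.57 = $6,131.43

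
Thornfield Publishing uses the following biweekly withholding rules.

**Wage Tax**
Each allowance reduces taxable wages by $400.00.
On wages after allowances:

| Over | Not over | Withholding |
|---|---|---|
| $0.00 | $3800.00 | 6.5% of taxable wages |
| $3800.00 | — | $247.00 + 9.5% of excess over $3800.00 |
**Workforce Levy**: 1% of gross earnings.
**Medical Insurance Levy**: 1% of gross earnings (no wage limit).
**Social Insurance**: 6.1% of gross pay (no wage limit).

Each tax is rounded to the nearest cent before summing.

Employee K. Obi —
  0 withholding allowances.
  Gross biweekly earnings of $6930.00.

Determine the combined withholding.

Wage Tax: taxable = $6930.00
  $247.00 + 9.5% × ($6930.00 − $3800.00) = $247.00 + 9.5% × $3130.00 = $544.35
Workforce Levy: 1% × $6930.00 = $69.30
Medical Insurance Levy: 1% × $6930.00 = $69.30
Social Insurance: 6.1% × $6930.00 = $422.73
Total: $544.35 + $69.30 + $69.30 + $422.73 = $1105.68

$1105.68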